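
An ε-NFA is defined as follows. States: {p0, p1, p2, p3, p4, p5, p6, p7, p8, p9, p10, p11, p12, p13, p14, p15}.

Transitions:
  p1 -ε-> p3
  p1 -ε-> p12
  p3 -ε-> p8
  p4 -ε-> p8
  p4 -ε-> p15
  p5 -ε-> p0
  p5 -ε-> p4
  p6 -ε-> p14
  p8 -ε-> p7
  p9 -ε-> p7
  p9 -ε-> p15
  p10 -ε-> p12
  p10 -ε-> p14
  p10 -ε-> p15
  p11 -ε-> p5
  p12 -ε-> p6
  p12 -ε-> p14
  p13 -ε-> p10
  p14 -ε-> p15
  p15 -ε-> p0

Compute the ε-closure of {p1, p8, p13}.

Start with {p1, p8, p13}.
From p1 via ε: add p3, p12.
From p8 via ε: add p7.
From p13 via ε: add p10.
From p10 via ε: add p14, p15.
From p12 via ε: add p6.
From p15 via ε: add p0.
No new states can be added; the closed set is {p0, p1, p3, p6, p7, p8, p10, p12, p13, p14, p15}.

{p0, p1, p3, p6, p7, p8, p10, p12, p13, p14, p15}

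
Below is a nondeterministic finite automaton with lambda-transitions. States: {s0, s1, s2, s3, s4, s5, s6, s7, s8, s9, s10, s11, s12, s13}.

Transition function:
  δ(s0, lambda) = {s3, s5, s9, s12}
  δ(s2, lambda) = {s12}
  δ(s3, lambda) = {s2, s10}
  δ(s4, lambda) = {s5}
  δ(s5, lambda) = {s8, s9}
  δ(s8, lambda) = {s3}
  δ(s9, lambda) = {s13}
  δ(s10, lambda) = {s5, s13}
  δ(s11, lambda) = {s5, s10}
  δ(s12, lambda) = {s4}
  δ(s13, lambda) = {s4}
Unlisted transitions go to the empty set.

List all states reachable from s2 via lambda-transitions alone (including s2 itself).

{s2, s3, s4, s5, s8, s9, s10, s12, s13}

Start with {s2}.
From s2 via lambda: add s12.
From s12 via lambda: add s4.
From s4 via lambda: add s5.
From s5 via lambda: add s8, s9.
From s8 via lambda: add s3.
From s9 via lambda: add s13.
From s3 via lambda: add s10.
No new states can be added; the closed set is {s2, s3, s4, s5, s8, s9, s10, s12, s13}.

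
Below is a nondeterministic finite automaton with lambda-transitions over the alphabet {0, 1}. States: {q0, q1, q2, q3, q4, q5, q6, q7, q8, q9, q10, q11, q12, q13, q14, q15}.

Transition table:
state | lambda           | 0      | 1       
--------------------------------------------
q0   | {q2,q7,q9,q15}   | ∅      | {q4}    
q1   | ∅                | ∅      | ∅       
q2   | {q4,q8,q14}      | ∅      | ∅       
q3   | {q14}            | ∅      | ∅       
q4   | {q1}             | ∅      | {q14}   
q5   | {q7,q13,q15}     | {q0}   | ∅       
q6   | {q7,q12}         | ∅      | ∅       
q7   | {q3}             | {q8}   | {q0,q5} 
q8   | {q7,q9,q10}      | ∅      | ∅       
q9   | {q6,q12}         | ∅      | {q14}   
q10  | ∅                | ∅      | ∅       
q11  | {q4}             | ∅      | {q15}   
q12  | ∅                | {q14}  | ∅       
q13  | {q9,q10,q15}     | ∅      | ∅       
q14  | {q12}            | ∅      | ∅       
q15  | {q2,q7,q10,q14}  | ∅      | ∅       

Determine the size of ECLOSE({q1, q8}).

Start with {q1, q8}.
From q8 via lambda: add q7, q9, q10.
From q7 via lambda: add q3.
From q9 via lambda: add q6, q12.
From q3 via lambda: add q14.
lambda-closure = {q1, q3, q6, q7, q8, q9, q10, q12, q14}, which has 9 states.

9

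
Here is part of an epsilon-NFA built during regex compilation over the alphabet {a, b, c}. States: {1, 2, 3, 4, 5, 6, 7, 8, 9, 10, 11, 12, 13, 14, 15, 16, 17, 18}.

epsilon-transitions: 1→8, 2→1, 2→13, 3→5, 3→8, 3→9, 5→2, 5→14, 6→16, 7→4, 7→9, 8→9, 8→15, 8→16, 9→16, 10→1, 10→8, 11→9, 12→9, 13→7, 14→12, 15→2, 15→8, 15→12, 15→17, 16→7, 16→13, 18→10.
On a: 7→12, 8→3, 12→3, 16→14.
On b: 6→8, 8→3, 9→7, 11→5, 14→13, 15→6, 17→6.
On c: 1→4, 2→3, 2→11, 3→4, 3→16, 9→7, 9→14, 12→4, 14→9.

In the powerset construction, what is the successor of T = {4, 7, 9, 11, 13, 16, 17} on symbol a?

{4, 7, 9, 12, 13, 14, 16}

7 on a → {12}.
16 on a → {14}.
No a-transition from 4, 9, 11, 13, 17.
Union after reading a: {12, 14}.
Now take the epsilon-closure:
From 12 via epsilon: add 9.
From 9 via epsilon: add 16.
From 16 via epsilon: add 7, 13.
From 7 via epsilon: add 4.
No new states can be added; the closed set is {4, 7, 9, 12, 13, 14, 16}.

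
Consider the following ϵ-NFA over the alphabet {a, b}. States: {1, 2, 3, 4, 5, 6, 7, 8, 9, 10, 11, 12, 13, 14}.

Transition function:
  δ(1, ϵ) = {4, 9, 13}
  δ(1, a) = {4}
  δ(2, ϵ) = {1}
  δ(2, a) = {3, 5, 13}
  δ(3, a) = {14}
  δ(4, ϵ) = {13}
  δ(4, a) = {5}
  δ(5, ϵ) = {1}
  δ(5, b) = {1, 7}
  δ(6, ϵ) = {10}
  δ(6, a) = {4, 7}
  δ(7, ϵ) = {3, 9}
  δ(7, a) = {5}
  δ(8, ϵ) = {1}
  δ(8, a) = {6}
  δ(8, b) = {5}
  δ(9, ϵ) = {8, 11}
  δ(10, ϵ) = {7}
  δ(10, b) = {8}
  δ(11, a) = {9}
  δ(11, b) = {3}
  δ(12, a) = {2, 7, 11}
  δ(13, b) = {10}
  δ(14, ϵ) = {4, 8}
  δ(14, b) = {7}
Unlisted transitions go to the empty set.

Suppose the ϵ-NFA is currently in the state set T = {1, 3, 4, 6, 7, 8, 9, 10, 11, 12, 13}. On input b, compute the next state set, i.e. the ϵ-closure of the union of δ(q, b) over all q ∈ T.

8 on b → {5}.
10 on b → {8}.
11 on b → {3}.
13 on b → {10}.
No b-transition from 1, 3, 4, 6, 7, 9, 12.
Union after reading b: {3, 5, 8, 10}.
Now take the ϵ-closure:
From 5 via ϵ: add 1.
From 10 via ϵ: add 7.
From 1 via ϵ: add 4, 9, 13.
From 9 via ϵ: add 11.
No new states can be added; the closed set is {1, 3, 4, 5, 7, 8, 9, 10, 11, 13}.

{1, 3, 4, 5, 7, 8, 9, 10, 11, 13}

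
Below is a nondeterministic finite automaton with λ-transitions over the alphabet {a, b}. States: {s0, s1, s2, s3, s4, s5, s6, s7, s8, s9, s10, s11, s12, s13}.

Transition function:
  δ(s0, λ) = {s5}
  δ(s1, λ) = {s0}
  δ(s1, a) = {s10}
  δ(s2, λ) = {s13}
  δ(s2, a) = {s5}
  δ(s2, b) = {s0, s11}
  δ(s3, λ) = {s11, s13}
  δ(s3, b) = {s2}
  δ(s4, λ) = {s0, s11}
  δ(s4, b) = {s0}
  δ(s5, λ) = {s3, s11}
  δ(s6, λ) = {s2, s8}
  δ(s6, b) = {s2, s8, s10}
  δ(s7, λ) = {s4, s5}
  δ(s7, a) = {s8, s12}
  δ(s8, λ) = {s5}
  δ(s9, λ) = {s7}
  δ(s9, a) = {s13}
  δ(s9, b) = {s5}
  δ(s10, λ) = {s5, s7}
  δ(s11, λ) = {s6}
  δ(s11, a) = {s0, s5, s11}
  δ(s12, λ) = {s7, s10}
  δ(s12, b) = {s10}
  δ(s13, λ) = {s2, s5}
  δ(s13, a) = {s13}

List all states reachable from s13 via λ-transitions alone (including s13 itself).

Start with {s13}.
From s13 via λ: add s2, s5.
From s5 via λ: add s3, s11.
From s11 via λ: add s6.
From s6 via λ: add s8.
No new states can be added; the closed set is {s2, s3, s5, s6, s8, s11, s13}.

{s2, s3, s5, s6, s8, s11, s13}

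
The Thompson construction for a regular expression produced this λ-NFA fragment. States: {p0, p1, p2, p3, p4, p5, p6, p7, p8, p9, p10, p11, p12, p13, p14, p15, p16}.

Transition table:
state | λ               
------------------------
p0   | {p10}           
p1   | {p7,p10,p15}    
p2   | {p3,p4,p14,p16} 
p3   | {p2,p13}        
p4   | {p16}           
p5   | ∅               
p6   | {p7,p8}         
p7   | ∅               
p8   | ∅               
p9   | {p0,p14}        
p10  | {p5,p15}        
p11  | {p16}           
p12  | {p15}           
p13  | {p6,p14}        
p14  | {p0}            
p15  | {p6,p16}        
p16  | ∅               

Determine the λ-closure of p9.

{p0, p5, p6, p7, p8, p9, p10, p14, p15, p16}

Start with {p9}.
From p9 via λ: add p0, p14.
From p0 via λ: add p10.
From p10 via λ: add p5, p15.
From p15 via λ: add p6, p16.
From p6 via λ: add p7, p8.
No new states can be added; the closed set is {p0, p5, p6, p7, p8, p9, p10, p14, p15, p16}.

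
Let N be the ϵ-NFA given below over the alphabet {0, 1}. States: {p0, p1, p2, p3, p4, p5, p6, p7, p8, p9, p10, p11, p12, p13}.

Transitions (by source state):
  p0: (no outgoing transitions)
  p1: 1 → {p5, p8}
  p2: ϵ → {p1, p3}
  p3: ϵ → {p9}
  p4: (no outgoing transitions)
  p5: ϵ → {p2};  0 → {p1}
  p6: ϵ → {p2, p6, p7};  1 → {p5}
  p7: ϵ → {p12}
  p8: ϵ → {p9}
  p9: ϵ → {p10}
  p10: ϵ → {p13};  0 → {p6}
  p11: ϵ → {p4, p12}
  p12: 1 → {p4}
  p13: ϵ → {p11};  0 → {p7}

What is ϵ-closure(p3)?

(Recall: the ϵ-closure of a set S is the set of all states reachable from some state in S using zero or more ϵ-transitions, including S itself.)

{p3, p4, p9, p10, p11, p12, p13}

Start with {p3}.
From p3 via ϵ: add p9.
From p9 via ϵ: add p10.
From p10 via ϵ: add p13.
From p13 via ϵ: add p11.
From p11 via ϵ: add p4, p12.
No new states can be added; the closed set is {p3, p4, p9, p10, p11, p12, p13}.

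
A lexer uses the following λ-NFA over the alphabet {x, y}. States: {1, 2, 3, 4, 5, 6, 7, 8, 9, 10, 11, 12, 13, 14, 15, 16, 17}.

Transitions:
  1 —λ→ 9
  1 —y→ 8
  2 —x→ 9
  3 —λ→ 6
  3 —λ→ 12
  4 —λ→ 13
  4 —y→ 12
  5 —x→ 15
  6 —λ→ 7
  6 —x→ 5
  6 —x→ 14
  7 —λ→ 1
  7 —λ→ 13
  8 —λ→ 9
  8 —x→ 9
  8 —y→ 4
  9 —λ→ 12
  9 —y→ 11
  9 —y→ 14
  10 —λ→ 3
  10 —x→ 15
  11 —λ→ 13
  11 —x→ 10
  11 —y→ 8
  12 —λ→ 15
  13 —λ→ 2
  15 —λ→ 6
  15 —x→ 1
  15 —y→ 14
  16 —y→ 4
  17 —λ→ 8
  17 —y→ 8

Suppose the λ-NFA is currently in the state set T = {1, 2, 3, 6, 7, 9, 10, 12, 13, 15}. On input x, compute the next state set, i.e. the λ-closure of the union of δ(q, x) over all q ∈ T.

{1, 2, 5, 6, 7, 9, 12, 13, 14, 15}

2 on x → {9}.
6 on x → {5, 14}.
10 on x → {15}.
15 on x → {1}.
No x-transition from 1, 3, 7, 9, 12, 13.
Union after reading x: {1, 5, 9, 14, 15}.
Now take the λ-closure:
From 9 via λ: add 12.
From 15 via λ: add 6.
From 6 via λ: add 7.
From 7 via λ: add 13.
From 13 via λ: add 2.
No new states can be added; the closed set is {1, 2, 5, 6, 7, 9, 12, 13, 14, 15}.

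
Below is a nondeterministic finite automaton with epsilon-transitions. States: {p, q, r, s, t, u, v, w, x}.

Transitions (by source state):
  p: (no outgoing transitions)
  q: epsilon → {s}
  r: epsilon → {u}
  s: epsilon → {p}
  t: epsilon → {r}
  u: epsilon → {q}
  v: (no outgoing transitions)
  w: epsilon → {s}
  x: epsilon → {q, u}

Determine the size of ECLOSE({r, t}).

6

Start with {r, t}.
From r via epsilon: add u.
From u via epsilon: add q.
From q via epsilon: add s.
From s via epsilon: add p.
epsilon-closure = {p, q, r, s, t, u}, which has 6 states.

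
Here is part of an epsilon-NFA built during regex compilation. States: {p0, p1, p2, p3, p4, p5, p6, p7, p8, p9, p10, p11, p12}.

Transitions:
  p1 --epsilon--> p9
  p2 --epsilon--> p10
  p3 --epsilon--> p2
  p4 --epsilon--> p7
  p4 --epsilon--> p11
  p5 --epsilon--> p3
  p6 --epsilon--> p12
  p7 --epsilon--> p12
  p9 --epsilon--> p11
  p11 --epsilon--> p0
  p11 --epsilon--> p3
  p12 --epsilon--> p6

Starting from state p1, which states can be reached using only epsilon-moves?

Start with {p1}.
From p1 via epsilon: add p9.
From p9 via epsilon: add p11.
From p11 via epsilon: add p0, p3.
From p3 via epsilon: add p2.
From p2 via epsilon: add p10.
No new states can be added; the closed set is {p0, p1, p2, p3, p9, p10, p11}.

{p0, p1, p2, p3, p9, p10, p11}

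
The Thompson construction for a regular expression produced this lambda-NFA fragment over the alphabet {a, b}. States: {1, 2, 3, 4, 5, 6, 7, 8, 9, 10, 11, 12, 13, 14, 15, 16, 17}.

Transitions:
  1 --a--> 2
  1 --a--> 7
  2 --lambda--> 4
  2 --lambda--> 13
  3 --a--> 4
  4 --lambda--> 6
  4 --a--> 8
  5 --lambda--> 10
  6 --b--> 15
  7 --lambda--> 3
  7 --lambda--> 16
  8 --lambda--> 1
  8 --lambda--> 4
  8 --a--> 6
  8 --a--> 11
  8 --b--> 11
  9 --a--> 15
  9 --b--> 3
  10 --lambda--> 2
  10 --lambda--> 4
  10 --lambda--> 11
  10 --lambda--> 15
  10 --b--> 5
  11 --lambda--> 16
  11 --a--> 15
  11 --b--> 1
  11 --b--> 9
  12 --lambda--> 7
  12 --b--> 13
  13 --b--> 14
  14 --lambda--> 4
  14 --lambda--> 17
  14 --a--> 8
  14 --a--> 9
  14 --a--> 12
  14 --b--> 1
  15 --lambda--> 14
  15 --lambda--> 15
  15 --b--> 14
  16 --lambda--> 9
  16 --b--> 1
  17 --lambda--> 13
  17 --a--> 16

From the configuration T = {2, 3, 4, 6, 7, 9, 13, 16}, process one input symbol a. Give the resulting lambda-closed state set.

3 on a → {4}.
4 on a → {8}.
9 on a → {15}.
No a-transition from 2, 6, 7, 13, 16.
Union after reading a: {4, 8, 15}.
Now take the lambda-closure:
From 4 via lambda: add 6.
From 8 via lambda: add 1.
From 15 via lambda: add 14.
From 14 via lambda: add 17.
From 17 via lambda: add 13.
No new states can be added; the closed set is {1, 4, 6, 8, 13, 14, 15, 17}.

{1, 4, 6, 8, 13, 14, 15, 17}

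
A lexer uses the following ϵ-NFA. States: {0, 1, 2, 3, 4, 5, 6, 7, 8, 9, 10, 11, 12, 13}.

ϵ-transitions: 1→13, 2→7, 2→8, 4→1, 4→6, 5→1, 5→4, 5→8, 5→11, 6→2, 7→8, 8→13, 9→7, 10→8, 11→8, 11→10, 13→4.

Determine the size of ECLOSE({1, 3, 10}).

Start with {1, 3, 10}.
From 1 via ϵ: add 13.
From 10 via ϵ: add 8.
From 13 via ϵ: add 4.
From 4 via ϵ: add 6.
From 6 via ϵ: add 2.
From 2 via ϵ: add 7.
ϵ-closure = {1, 2, 3, 4, 6, 7, 8, 10, 13}, which has 9 states.

9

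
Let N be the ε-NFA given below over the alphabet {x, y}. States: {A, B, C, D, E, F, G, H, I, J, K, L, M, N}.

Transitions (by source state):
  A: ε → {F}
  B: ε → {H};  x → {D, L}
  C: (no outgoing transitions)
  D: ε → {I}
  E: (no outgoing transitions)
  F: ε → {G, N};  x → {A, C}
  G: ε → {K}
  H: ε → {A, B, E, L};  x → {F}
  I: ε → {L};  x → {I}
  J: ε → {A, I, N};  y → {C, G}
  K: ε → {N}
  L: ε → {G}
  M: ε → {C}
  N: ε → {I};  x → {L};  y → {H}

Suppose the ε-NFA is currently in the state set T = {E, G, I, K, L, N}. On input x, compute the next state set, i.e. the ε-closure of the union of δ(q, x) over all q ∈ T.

{G, I, K, L, N}

I on x → {I}.
N on x → {L}.
No x-transition from E, G, K, L.
Union after reading x: {I, L}.
Now take the ε-closure:
From L via ε: add G.
From G via ε: add K.
From K via ε: add N.
No new states can be added; the closed set is {G, I, K, L, N}.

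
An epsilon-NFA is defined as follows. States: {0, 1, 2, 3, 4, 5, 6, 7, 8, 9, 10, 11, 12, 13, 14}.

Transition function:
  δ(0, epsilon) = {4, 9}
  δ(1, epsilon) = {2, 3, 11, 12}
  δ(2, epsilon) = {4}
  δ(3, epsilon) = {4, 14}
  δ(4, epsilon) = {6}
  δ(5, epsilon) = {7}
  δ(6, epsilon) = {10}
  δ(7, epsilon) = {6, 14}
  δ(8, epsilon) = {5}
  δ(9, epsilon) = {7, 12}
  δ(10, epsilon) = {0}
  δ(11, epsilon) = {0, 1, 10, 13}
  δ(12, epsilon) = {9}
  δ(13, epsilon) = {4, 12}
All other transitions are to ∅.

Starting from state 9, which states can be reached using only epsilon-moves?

Start with {9}.
From 9 via epsilon: add 7, 12.
From 7 via epsilon: add 6, 14.
From 6 via epsilon: add 10.
From 10 via epsilon: add 0.
From 0 via epsilon: add 4.
No new states can be added; the closed set is {0, 4, 6, 7, 9, 10, 12, 14}.

{0, 4, 6, 7, 9, 10, 12, 14}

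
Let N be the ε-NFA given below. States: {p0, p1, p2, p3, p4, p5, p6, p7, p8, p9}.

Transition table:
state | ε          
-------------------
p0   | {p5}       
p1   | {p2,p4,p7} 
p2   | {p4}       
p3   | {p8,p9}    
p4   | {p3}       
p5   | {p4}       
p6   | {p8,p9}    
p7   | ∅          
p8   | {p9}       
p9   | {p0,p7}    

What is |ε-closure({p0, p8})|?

Start with {p0, p8}.
From p0 via ε: add p5.
From p8 via ε: add p9.
From p5 via ε: add p4.
From p9 via ε: add p7.
From p4 via ε: add p3.
ε-closure = {p0, p3, p4, p5, p7, p8, p9}, which has 7 states.

7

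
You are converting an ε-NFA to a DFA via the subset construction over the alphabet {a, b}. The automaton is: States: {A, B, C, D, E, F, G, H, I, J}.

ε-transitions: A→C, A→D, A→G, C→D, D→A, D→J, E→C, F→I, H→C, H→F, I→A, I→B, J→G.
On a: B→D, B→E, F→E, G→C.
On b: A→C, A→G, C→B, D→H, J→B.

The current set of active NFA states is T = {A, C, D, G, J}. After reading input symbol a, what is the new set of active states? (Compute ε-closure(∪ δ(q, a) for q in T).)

{A, C, D, G, J}

G on a → {C}.
No a-transition from A, C, D, J.
Union after reading a: {C}.
Now take the ε-closure:
From C via ε: add D.
From D via ε: add A, J.
From A via ε: add G.
No new states can be added; the closed set is {A, C, D, G, J}.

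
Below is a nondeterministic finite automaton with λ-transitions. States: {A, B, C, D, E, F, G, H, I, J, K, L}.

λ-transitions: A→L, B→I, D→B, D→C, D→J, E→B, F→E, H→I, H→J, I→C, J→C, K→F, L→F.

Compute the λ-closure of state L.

{B, C, E, F, I, L}

Start with {L}.
From L via λ: add F.
From F via λ: add E.
From E via λ: add B.
From B via λ: add I.
From I via λ: add C.
No new states can be added; the closed set is {B, C, E, F, I, L}.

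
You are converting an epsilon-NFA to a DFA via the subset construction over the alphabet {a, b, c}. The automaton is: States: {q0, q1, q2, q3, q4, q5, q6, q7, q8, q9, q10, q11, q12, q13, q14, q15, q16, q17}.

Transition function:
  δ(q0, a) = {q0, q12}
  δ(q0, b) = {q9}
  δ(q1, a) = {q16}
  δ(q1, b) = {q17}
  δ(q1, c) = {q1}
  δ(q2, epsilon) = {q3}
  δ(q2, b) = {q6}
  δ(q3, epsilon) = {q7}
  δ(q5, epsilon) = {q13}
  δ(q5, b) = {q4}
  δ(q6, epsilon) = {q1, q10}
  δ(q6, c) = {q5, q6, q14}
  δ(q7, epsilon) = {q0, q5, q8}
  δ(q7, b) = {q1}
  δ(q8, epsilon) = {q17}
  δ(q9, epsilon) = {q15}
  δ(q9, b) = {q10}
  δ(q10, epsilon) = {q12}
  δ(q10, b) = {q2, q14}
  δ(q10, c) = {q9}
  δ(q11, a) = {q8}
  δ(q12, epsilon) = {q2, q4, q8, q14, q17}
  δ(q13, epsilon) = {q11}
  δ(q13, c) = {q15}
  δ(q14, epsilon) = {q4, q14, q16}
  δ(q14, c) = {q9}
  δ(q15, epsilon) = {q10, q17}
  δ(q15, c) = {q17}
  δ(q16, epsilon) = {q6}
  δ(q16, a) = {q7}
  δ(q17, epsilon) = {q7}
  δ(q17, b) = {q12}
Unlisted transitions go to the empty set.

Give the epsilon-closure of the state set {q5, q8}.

{q0, q5, q7, q8, q11, q13, q17}

Start with {q5, q8}.
From q5 via epsilon: add q13.
From q8 via epsilon: add q17.
From q13 via epsilon: add q11.
From q17 via epsilon: add q7.
From q7 via epsilon: add q0.
No new states can be added; the closed set is {q0, q5, q7, q8, q11, q13, q17}.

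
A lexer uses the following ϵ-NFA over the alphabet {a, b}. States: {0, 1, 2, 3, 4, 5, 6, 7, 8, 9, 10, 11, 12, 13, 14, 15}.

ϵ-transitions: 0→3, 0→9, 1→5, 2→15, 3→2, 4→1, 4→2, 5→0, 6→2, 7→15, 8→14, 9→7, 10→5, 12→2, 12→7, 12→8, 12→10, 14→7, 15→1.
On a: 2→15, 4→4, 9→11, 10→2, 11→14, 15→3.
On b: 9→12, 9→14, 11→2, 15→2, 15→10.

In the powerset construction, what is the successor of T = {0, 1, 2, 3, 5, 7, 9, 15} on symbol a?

2 on a → {15}.
9 on a → {11}.
15 on a → {3}.
No a-transition from 0, 1, 3, 5, 7.
Union after reading a: {3, 11, 15}.
Now take the ϵ-closure:
From 3 via ϵ: add 2.
From 15 via ϵ: add 1.
From 1 via ϵ: add 5.
From 5 via ϵ: add 0.
From 0 via ϵ: add 9.
From 9 via ϵ: add 7.
No new states can be added; the closed set is {0, 1, 2, 3, 5, 7, 9, 11, 15}.

{0, 1, 2, 3, 5, 7, 9, 11, 15}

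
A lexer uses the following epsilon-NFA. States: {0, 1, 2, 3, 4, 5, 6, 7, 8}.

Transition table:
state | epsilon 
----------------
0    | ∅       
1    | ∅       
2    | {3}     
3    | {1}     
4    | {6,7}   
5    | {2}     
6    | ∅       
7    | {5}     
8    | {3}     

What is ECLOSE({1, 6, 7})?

Start with {1, 6, 7}.
From 7 via epsilon: add 5.
From 5 via epsilon: add 2.
From 2 via epsilon: add 3.
No new states can be added; the closed set is {1, 2, 3, 5, 6, 7}.

{1, 2, 3, 5, 6, 7}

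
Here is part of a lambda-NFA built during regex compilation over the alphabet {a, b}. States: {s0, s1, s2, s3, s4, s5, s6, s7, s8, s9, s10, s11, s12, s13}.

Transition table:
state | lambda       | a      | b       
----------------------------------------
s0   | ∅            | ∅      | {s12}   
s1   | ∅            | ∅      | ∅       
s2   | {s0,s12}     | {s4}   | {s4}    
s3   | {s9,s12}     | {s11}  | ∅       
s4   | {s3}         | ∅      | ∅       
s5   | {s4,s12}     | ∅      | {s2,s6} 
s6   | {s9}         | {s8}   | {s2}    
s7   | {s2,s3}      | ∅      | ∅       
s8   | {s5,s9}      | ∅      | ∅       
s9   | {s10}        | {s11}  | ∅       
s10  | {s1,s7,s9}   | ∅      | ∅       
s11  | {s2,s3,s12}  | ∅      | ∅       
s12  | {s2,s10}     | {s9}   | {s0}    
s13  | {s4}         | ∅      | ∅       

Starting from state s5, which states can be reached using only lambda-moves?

Start with {s5}.
From s5 via lambda: add s4, s12.
From s4 via lambda: add s3.
From s12 via lambda: add s2, s10.
From s2 via lambda: add s0.
From s3 via lambda: add s9.
From s10 via lambda: add s1, s7.
No new states can be added; the closed set is {s0, s1, s2, s3, s4, s5, s7, s9, s10, s12}.

{s0, s1, s2, s3, s4, s5, s7, s9, s10, s12}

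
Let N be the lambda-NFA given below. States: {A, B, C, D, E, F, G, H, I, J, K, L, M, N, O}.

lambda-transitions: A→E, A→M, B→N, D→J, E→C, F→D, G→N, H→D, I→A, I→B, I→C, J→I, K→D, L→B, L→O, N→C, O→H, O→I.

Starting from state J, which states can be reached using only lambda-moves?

{A, B, C, E, I, J, M, N}

Start with {J}.
From J via lambda: add I.
From I via lambda: add A, B, C.
From A via lambda: add E, M.
From B via lambda: add N.
No new states can be added; the closed set is {A, B, C, E, I, J, M, N}.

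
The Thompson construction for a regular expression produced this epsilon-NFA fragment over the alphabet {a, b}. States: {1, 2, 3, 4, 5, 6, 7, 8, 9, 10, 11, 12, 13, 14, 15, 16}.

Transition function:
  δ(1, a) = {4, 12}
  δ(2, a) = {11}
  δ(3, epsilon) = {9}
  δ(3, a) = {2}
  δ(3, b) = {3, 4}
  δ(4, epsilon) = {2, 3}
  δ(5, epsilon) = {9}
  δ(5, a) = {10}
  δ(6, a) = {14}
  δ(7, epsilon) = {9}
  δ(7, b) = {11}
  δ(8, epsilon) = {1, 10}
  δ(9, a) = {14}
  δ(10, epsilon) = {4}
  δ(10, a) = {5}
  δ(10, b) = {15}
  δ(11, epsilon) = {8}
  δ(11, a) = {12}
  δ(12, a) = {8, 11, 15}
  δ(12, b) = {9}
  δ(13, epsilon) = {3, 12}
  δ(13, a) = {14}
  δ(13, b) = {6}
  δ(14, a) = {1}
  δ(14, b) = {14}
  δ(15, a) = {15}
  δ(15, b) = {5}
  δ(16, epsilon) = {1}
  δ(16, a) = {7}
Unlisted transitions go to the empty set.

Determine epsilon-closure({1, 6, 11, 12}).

{1, 2, 3, 4, 6, 8, 9, 10, 11, 12}

Start with {1, 6, 11, 12}.
From 11 via epsilon: add 8.
From 8 via epsilon: add 10.
From 10 via epsilon: add 4.
From 4 via epsilon: add 2, 3.
From 3 via epsilon: add 9.
No new states can be added; the closed set is {1, 2, 3, 4, 6, 8, 9, 10, 11, 12}.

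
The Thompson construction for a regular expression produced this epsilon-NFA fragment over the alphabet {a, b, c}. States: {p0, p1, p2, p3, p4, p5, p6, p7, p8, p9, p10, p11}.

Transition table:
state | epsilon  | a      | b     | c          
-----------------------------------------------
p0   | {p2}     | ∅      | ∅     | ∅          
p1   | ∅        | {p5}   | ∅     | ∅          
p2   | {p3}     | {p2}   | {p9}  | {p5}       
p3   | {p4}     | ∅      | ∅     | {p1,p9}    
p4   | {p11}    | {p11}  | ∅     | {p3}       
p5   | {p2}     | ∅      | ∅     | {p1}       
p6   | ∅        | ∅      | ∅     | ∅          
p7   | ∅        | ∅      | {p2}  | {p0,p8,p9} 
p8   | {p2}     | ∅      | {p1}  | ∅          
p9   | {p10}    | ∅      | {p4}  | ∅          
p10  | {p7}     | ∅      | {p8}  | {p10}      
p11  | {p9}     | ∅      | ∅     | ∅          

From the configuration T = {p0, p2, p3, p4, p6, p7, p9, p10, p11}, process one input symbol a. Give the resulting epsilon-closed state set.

p2 on a → {p2}.
p4 on a → {p11}.
No a-transition from p0, p3, p6, p7, p9, p10, p11.
Union after reading a: {p2, p11}.
Now take the epsilon-closure:
From p2 via epsilon: add p3.
From p11 via epsilon: add p9.
From p3 via epsilon: add p4.
From p9 via epsilon: add p10.
From p10 via epsilon: add p7.
No new states can be added; the closed set is {p2, p3, p4, p7, p9, p10, p11}.

{p2, p3, p4, p7, p9, p10, p11}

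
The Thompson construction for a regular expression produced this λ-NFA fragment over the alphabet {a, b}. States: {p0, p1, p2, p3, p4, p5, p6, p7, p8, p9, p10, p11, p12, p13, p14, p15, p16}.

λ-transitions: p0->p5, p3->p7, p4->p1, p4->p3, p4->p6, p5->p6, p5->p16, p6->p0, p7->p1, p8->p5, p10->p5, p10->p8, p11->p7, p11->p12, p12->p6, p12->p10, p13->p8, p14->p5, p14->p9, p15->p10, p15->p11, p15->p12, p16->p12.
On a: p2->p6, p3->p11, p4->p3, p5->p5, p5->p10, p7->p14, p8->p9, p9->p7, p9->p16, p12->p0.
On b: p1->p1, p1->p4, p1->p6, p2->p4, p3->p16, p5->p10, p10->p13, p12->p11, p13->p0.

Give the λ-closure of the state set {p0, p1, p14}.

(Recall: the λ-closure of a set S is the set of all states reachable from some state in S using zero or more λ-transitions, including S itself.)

{p0, p1, p5, p6, p8, p9, p10, p12, p14, p16}

Start with {p0, p1, p14}.
From p0 via λ: add p5.
From p14 via λ: add p9.
From p5 via λ: add p6, p16.
From p16 via λ: add p12.
From p12 via λ: add p10.
From p10 via λ: add p8.
No new states can be added; the closed set is {p0, p1, p5, p6, p8, p9, p10, p12, p14, p16}.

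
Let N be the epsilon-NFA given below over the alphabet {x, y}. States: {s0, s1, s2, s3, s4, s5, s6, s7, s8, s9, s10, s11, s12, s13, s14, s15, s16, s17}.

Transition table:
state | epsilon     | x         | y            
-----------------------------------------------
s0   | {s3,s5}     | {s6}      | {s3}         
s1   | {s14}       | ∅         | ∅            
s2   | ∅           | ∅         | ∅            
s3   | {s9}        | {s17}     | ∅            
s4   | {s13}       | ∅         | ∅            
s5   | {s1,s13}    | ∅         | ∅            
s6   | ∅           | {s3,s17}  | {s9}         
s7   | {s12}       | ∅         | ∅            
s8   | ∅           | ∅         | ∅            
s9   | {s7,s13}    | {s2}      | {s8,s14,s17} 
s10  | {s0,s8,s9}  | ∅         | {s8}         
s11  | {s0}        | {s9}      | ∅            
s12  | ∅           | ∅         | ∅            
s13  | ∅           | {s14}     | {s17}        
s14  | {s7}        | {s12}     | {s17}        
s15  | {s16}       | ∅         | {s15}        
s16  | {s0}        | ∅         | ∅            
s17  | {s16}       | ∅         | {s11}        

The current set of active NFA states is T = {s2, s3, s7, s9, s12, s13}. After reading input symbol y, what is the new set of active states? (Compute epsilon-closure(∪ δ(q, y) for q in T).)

{s0, s1, s3, s5, s7, s8, s9, s12, s13, s14, s16, s17}

s9 on y → {s8, s14, s17}.
s13 on y → {s17}.
No y-transition from s2, s3, s7, s12.
Union after reading y: {s8, s14, s17}.
Now take the epsilon-closure:
From s14 via epsilon: add s7.
From s17 via epsilon: add s16.
From s7 via epsilon: add s12.
From s16 via epsilon: add s0.
From s0 via epsilon: add s3, s5.
From s3 via epsilon: add s9.
From s5 via epsilon: add s1, s13.
No new states can be added; the closed set is {s0, s1, s3, s5, s7, s8, s9, s12, s13, s14, s16, s17}.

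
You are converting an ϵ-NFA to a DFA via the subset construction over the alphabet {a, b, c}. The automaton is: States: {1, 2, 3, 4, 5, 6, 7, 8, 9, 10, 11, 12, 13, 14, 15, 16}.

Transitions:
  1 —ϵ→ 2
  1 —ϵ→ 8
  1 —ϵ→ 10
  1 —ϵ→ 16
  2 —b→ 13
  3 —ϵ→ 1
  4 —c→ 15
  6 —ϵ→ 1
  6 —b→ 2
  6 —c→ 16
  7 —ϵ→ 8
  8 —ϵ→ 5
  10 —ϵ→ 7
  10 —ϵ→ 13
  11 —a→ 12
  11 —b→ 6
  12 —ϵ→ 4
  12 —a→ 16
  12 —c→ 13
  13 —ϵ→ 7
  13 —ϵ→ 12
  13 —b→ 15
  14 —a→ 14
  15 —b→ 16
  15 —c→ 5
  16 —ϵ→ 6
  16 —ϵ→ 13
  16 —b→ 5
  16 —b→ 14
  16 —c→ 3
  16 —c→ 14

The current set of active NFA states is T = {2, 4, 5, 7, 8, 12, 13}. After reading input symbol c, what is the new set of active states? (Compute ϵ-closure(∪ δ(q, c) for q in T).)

{4, 5, 7, 8, 12, 13, 15}

4 on c → {15}.
12 on c → {13}.
No c-transition from 2, 5, 7, 8, 13.
Union after reading c: {13, 15}.
Now take the ϵ-closure:
From 13 via ϵ: add 7, 12.
From 7 via ϵ: add 8.
From 12 via ϵ: add 4.
From 8 via ϵ: add 5.
No new states can be added; the closed set is {4, 5, 7, 8, 12, 13, 15}.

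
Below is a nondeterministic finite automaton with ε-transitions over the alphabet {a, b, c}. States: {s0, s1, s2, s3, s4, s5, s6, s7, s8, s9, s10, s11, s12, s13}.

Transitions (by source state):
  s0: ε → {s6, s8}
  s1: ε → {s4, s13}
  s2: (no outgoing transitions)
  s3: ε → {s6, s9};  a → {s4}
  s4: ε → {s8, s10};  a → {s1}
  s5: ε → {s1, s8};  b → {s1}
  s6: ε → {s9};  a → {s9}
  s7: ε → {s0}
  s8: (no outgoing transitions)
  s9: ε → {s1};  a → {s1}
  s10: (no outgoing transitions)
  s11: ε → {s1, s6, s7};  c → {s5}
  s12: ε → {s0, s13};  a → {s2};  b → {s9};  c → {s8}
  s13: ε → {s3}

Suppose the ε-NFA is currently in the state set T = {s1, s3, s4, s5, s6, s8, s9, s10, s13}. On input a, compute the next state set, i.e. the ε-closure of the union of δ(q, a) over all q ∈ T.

{s1, s3, s4, s6, s8, s9, s10, s13}

s3 on a → {s4}.
s4 on a → {s1}.
s6 on a → {s9}.
s9 on a → {s1}.
No a-transition from s1, s5, s8, s10, s13.
Union after reading a: {s1, s4, s9}.
Now take the ε-closure:
From s1 via ε: add s13.
From s4 via ε: add s8, s10.
From s13 via ε: add s3.
From s3 via ε: add s6.
No new states can be added; the closed set is {s1, s3, s4, s6, s8, s9, s10, s13}.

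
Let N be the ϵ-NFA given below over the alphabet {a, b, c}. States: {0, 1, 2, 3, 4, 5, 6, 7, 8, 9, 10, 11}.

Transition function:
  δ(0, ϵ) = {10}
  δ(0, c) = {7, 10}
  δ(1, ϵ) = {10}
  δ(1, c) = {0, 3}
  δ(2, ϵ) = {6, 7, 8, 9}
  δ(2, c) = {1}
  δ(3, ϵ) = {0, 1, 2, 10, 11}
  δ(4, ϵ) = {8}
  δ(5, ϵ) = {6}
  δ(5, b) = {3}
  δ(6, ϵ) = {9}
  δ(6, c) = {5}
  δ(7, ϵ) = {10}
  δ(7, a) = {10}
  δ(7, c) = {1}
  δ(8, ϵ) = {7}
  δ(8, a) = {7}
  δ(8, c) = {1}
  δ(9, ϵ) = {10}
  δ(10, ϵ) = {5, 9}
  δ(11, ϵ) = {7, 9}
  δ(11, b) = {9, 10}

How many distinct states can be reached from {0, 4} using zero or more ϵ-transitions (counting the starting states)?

8

Start with {0, 4}.
From 0 via ϵ: add 10.
From 4 via ϵ: add 8.
From 8 via ϵ: add 7.
From 10 via ϵ: add 5, 9.
From 5 via ϵ: add 6.
ϵ-closure = {0, 4, 5, 6, 7, 8, 9, 10}, which has 8 states.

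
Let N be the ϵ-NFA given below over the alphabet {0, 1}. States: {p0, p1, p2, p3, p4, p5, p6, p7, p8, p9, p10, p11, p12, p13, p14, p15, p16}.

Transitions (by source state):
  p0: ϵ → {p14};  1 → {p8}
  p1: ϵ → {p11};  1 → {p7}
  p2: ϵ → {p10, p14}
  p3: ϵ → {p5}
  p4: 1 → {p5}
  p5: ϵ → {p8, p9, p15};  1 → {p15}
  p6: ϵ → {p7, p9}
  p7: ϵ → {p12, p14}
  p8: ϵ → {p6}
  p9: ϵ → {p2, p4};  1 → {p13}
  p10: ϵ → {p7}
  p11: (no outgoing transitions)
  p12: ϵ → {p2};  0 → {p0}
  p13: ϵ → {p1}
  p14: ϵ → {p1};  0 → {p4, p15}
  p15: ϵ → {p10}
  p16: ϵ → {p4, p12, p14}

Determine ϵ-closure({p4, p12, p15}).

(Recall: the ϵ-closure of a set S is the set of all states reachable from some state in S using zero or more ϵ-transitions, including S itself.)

Start with {p4, p12, p15}.
From p12 via ϵ: add p2.
From p15 via ϵ: add p10.
From p2 via ϵ: add p14.
From p10 via ϵ: add p7.
From p14 via ϵ: add p1.
From p1 via ϵ: add p11.
No new states can be added; the closed set is {p1, p2, p4, p7, p10, p11, p12, p14, p15}.

{p1, p2, p4, p7, p10, p11, p12, p14, p15}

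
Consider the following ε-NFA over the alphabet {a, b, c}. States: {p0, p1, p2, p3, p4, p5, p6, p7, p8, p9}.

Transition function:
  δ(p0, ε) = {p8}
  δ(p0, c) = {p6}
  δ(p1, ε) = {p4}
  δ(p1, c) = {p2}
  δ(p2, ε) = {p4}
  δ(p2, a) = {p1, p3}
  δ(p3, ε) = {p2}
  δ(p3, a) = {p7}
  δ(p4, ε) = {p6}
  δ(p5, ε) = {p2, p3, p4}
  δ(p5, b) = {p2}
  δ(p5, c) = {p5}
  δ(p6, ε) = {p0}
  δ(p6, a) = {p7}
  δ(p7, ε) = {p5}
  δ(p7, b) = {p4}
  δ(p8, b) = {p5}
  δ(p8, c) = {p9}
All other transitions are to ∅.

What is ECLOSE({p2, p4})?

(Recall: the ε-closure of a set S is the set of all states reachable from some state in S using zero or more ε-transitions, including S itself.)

Start with {p2, p4}.
From p4 via ε: add p6.
From p6 via ε: add p0.
From p0 via ε: add p8.
No new states can be added; the closed set is {p0, p2, p4, p6, p8}.

{p0, p2, p4, p6, p8}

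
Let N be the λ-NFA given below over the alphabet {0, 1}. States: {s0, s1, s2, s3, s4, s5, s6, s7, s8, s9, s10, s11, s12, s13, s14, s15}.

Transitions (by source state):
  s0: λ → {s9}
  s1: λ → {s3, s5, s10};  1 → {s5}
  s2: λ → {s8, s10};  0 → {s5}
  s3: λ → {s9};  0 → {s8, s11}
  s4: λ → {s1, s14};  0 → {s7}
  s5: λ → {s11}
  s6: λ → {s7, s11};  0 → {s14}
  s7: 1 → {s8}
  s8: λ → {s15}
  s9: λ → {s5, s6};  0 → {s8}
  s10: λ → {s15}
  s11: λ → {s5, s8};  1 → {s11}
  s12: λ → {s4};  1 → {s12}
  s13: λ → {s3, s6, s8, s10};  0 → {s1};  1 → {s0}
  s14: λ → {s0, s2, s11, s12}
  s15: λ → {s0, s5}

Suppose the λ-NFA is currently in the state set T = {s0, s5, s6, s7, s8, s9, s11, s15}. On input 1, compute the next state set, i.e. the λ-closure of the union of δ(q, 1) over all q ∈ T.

{s0, s5, s6, s7, s8, s9, s11, s15}

s7 on 1 → {s8}.
s11 on 1 → {s11}.
No 1-transition from s0, s5, s6, s8, s9, s15.
Union after reading 1: {s8, s11}.
Now take the λ-closure:
From s8 via λ: add s15.
From s11 via λ: add s5.
From s15 via λ: add s0.
From s0 via λ: add s9.
From s9 via λ: add s6.
From s6 via λ: add s7.
No new states can be added; the closed set is {s0, s5, s6, s7, s8, s9, s11, s15}.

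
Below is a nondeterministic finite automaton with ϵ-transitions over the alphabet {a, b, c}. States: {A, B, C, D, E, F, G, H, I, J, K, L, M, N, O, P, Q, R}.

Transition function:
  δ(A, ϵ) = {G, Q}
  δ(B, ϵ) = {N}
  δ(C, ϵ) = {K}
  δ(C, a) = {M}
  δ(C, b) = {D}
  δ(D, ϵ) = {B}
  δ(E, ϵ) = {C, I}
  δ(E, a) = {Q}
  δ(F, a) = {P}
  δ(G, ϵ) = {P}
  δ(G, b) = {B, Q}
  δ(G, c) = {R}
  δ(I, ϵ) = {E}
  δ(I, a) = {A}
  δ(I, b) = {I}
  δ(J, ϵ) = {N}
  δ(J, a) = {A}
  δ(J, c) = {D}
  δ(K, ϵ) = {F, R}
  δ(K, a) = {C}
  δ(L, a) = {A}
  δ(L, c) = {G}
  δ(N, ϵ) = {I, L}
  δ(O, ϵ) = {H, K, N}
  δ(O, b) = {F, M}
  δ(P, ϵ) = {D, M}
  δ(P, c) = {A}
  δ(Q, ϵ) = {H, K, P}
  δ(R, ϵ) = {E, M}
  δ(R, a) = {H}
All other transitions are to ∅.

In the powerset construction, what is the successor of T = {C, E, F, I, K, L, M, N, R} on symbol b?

{B, C, D, E, F, I, K, L, M, N, R}

C on b → {D}.
I on b → {I}.
No b-transition from E, F, K, L, M, N, R.
Union after reading b: {D, I}.
Now take the ϵ-closure:
From D via ϵ: add B.
From I via ϵ: add E.
From B via ϵ: add N.
From E via ϵ: add C.
From C via ϵ: add K.
From N via ϵ: add L.
From K via ϵ: add F, R.
From R via ϵ: add M.
No new states can be added; the closed set is {B, C, D, E, F, I, K, L, M, N, R}.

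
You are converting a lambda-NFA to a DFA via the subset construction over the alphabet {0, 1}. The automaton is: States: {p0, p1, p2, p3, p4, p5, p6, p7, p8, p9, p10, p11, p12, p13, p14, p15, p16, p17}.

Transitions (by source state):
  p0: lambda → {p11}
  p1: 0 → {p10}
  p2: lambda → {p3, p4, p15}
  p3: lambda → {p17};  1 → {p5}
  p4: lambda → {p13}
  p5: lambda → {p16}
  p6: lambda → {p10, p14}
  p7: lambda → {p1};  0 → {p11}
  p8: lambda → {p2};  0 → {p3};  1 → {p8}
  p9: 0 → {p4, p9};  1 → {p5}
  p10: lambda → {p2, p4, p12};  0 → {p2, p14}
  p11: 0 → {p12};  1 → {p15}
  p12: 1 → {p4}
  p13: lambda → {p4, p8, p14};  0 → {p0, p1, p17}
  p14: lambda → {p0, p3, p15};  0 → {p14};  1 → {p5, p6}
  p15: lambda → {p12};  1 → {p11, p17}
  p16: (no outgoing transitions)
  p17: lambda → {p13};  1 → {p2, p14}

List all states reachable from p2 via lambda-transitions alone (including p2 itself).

Start with {p2}.
From p2 via lambda: add p3, p4, p15.
From p3 via lambda: add p17.
From p4 via lambda: add p13.
From p15 via lambda: add p12.
From p13 via lambda: add p8, p14.
From p14 via lambda: add p0.
From p0 via lambda: add p11.
No new states can be added; the closed set is {p0, p2, p3, p4, p8, p11, p12, p13, p14, p15, p17}.

{p0, p2, p3, p4, p8, p11, p12, p13, p14, p15, p17}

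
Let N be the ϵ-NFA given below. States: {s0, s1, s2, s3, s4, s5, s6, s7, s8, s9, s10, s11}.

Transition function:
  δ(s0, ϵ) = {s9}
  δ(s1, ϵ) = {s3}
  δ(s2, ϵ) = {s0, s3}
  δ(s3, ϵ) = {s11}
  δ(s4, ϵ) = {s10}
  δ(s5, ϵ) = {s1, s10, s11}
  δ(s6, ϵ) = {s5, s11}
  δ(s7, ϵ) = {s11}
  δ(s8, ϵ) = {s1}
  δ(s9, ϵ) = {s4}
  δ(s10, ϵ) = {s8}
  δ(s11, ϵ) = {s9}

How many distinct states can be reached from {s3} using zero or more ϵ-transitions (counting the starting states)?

Start with {s3}.
From s3 via ϵ: add s11.
From s11 via ϵ: add s9.
From s9 via ϵ: add s4.
From s4 via ϵ: add s10.
From s10 via ϵ: add s8.
From s8 via ϵ: add s1.
ϵ-closure = {s1, s3, s4, s8, s9, s10, s11}, which has 7 states.

7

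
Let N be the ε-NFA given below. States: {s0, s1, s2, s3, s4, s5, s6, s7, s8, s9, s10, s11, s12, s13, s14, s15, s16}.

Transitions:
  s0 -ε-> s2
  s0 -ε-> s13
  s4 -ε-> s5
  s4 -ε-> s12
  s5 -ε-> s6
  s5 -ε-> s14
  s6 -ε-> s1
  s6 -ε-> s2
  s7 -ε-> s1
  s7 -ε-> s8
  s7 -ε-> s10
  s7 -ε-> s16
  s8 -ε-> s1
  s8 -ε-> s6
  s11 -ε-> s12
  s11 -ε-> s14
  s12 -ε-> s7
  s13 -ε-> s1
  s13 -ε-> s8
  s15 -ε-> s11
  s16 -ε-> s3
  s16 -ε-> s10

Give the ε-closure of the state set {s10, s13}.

Start with {s10, s13}.
From s13 via ε: add s1, s8.
From s8 via ε: add s6.
From s6 via ε: add s2.
No new states can be added; the closed set is {s1, s2, s6, s8, s10, s13}.

{s1, s2, s6, s8, s10, s13}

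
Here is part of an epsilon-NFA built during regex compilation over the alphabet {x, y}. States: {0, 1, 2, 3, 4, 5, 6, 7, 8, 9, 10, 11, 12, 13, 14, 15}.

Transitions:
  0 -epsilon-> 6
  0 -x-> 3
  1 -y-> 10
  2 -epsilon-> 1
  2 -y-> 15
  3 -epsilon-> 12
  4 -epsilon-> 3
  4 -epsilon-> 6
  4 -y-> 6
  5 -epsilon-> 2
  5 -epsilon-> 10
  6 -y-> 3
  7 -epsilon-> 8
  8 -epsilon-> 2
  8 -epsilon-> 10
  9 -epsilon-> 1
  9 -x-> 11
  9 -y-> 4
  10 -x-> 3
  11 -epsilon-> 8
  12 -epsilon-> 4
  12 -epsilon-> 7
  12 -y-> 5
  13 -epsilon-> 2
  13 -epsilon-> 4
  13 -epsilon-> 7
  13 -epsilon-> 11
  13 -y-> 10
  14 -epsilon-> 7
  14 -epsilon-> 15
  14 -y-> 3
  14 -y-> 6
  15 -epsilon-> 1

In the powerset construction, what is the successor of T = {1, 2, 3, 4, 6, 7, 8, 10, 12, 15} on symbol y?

{1, 2, 3, 4, 5, 6, 7, 8, 10, 12, 15}

1 on y → {10}.
2 on y → {15}.
4 on y → {6}.
6 on y → {3}.
12 on y → {5}.
No y-transition from 3, 7, 8, 10, 15.
Union after reading y: {3, 5, 6, 10, 15}.
Now take the epsilon-closure:
From 3 via epsilon: add 12.
From 5 via epsilon: add 2.
From 15 via epsilon: add 1.
From 12 via epsilon: add 4, 7.
From 7 via epsilon: add 8.
No new states can be added; the closed set is {1, 2, 3, 4, 5, 6, 7, 8, 10, 12, 15}.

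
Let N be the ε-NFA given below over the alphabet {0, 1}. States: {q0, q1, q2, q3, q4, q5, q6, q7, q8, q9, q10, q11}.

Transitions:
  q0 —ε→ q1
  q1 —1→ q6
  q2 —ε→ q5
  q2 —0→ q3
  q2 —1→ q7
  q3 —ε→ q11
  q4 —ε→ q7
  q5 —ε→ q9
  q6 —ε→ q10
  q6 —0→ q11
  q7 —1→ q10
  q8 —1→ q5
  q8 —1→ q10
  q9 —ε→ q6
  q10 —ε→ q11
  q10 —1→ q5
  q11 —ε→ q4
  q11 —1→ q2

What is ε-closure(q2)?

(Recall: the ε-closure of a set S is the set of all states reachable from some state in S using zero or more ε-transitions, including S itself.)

Start with {q2}.
From q2 via ε: add q5.
From q5 via ε: add q9.
From q9 via ε: add q6.
From q6 via ε: add q10.
From q10 via ε: add q11.
From q11 via ε: add q4.
From q4 via ε: add q7.
No new states can be added; the closed set is {q2, q4, q5, q6, q7, q9, q10, q11}.

{q2, q4, q5, q6, q7, q9, q10, q11}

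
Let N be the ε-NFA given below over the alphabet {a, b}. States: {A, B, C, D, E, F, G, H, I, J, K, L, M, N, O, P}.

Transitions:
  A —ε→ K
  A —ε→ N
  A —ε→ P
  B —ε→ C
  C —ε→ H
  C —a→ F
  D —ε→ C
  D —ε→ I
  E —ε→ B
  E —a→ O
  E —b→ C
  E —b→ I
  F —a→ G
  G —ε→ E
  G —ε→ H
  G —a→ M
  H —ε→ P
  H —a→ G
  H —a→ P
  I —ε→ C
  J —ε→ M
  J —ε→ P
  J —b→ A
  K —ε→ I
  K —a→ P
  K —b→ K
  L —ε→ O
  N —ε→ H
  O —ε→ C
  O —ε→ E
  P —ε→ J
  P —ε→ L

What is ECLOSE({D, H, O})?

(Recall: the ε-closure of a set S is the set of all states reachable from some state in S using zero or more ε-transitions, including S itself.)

Start with {D, H, O}.
From D via ε: add C, I.
From H via ε: add P.
From O via ε: add E.
From E via ε: add B.
From P via ε: add J, L.
From J via ε: add M.
No new states can be added; the closed set is {B, C, D, E, H, I, J, L, M, O, P}.

{B, C, D, E, H, I, J, L, M, O, P}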